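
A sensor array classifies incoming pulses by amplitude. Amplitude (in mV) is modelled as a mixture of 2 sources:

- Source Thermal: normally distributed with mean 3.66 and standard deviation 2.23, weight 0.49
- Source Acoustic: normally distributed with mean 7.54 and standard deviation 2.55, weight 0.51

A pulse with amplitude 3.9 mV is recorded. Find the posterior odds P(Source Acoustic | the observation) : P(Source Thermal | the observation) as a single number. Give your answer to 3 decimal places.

0.331

Posterior odds = (π_i f_i(x)) / (π_j f_j(x)); the normalising sum cancels.
Component likelihoods at x = 3.9 mV:
  p_Thermal = (1/(2.23·√(2π)))·exp(−(3.9−3.66)²/(2·2.23²)) = 0.178898·exp(-0.00579) = 0.177865
  p_Acoustic = (1/(2.55·√(2π)))·exp(−(3.9−7.54)²/(2·2.55²)) = 0.156448·exp(-1.01881) = 0.0564816
Posterior odds = (π_Acoustic·p_Acoustic) / (π_Thermal·p_Thermal) = (0.51·0.0564816) / (0.49·0.177865) = 0.0288056 / 0.0871538 ≈ 0.331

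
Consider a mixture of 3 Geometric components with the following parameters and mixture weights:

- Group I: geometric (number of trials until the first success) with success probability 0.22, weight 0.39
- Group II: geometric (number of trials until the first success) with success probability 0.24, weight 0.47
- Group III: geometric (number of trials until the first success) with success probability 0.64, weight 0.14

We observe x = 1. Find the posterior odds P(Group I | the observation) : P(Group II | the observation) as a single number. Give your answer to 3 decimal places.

0.761

Posterior odds = (π_i f_i(x)) / (π_j f_j(x)); the normalising sum cancels.
Geometric probabilities:
  p_I = 0.22·(1−0.22)^0 = 0.22·1 = 0.22
  p_II = 0.24·(1−0.24)^0 = 0.24·1 = 0.24
  p_III = 0.64·(1−0.64)^0 = 0.64·1 = 0.64
Posterior odds = (π_I·p_I) / (π_II·p_II) = (0.39·0.22) / (0.47·0.24) = 0.0858 / 0.1128 ≈ 0.761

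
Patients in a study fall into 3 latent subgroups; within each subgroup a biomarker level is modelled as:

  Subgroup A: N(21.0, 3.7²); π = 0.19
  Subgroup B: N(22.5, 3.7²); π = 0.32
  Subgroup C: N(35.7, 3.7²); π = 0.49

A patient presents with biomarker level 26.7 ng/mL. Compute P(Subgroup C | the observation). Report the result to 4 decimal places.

The responsibility of component k is P(Z=k) f_k(x) divided by Σ_j P(Z=j) f_j(x).
Evaluate each component's likelihood at the observed value:
  L_A = (1/(3.7·√(2π)))·exp(−(26.7−21.0)²/(2·3.7²)) = 0.107822·exp(-1.18663) = 0.0329125
  L_B = (1/(3.7·√(2π)))·exp(−(26.7−22.5)²/(2·3.7²)) = 0.107822·exp(-0.64427) = 0.0566118
  L_C = (1/(3.7·√(2π)))·exp(−(26.7−35.7)²/(2·3.7²)) = 0.107822·exp(-2.95836) = 0.00559638
Prior × likelihood for each component:
  P(Z=A)·L_A = 0.19 × 0.0329125 = 0.00625337
  P(Z=B)·L_B = 0.32 × 0.0566118 = 0.0181158
  P(Z=C)·L_C = 0.49 × 0.00559638 = 0.00274223
Denominator: 0.00625337 + 0.0181158 + 0.00274223 = 0.0271114
Responsibility of Subgroup C: 0.00274223 / 0.0271114 ≈ 0.1011

0.1011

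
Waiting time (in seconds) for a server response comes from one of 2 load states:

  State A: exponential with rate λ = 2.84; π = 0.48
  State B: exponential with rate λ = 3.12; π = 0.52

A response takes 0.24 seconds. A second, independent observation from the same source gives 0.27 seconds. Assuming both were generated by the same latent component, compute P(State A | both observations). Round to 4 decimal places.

0.4687

Apply Bayes' rule: the posterior for each component is proportional to its prior times its likelihood at x.
Since both observations come from the same component, the likelihood for component k is f_k(x₁)·f_k(x₂).
  p_A = [2.84·e^(−2.84·0.24) = 2.84·e^(−0.6816) = 1.43649] × [1.31917] = 1.89498
  p_B = [3.12·e^(−3.12·0.24) = 3.12·e^(−0.7488) = 1.47555] × [1.34371] = 1.98271
Unnormalised posteriors:
  π_A·p_A = 0.48 × 1.89498 = 0.90959
  π_B·p_B = 0.52 × 1.98271 = 1.03101
Sum: 0.90959 + 1.03101 = 1.9406
P(State A | x) ≈ 0.4687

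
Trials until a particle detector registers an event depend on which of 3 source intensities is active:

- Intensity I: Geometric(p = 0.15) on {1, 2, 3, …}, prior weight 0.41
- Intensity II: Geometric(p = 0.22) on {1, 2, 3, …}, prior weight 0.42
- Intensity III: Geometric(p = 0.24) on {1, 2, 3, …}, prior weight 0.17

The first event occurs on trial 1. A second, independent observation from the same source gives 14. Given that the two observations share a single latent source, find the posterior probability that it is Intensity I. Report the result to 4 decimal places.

0.5079

P(component k | x) = w_k·f_k(x) / marginal(x), where marginal(x) = Σ_j w_j·f_j(x).
Since both observations come from the same component, the likelihood for component k is f_k(x₁)·f_k(x₂).
  f_I = [0.15·(1−0.15)^0 = 0.15·1 = 0.15] × [0.0181358] = 0.00272037
  f_II = [0.22·(1−0.22)^0 = 0.22·1 = 0.22] × [0.00870267] = 0.00191459
  f_III = [0.24·(1−0.24)^0 = 0.24·1 = 0.24] × [0.00677311] = 0.00162555
Multiply by the mixture weights:
  w_I·f_I = 0.41 × 0.00272037 = 0.00111535
  w_II·f_II = 0.42 × 0.00191459 = 0.000804127
  w_III·f_III = 0.17 × 0.00162555 = 0.000276343
Evidence: 0.00111535 + 0.000804127 + 0.000276343 = 0.00219582
P(Intensity I | x₁, x₂) ≈ 0.5079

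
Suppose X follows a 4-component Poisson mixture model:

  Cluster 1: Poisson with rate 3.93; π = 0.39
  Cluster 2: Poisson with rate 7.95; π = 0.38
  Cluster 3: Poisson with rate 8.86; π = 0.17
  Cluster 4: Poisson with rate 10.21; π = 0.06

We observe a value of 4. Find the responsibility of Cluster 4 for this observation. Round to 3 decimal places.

0.009

P(component k | x) = π_k·f_k(x) / marginal(x), where marginal(x) = Σ_j π_j·f_j(x).
Component likelihoods at x = 4:
  f_1 = 0.195246
  f_2 = 0.058697
  f_3 = 0.0364481
  f_4 = 0.0166627
Prior × likelihood for each component:
  π_1·f_1 = 0.39 × 0.195246 = 0.0761459
  π_2·f_2 = 0.38 × 0.058697 = 0.0223049
  π_3·f_3 = 0.17 × 0.0364481 = 0.00619617
  π_4·f_4 = 0.06 × 0.0166627 = 0.000999761
Denominator: 0.0761459 + 0.0223049 + 0.00619617 + 0.000999761 = 0.105647
So the posterior for Cluster 4 is 0.000999761 / 0.105647 ≈ 0.009.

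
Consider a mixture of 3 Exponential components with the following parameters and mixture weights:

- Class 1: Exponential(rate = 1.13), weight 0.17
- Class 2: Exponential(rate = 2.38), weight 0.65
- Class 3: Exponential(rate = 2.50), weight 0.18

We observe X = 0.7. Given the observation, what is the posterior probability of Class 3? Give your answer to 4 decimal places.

Apply Bayes' rule: the posterior for each component is proportional to its prior times its likelihood at x.
Component likelihoods at x = 0.7:
  L_1 = 1.13·e^(−1.13·0.7) = 1.13·e^(−0.7910) = 0.512332
  L_2 = 2.38·e^(−2.38·0.7) = 2.38·e^(−1.6660) = 0.449824
  L_3 = 2.50·e^(−2.50·0.7) = 2.50·e^(−1.7500) = 0.434435
Prior × likelihood for each component:
  w_1·L_1 = 0.17 × 0.512332 = 0.0870964
  w_2·L_2 = 0.65 × 0.449824 = 0.292385
  w_3·L_3 = 0.18 × 0.434435 = 0.0781983
Evidence: 0.0870964 + 0.292385 + 0.0781983 = 0.45768
P(Class 3 | x) ≈ 0.1709

0.1709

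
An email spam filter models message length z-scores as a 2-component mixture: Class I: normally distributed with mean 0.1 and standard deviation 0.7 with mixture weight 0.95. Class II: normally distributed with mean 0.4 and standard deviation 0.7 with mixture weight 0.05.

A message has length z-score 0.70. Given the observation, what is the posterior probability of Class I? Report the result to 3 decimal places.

Posterior ∝ prior × likelihood, so P(k | x) ∝ P(Z=k) f_k(x); normalise over all components.
Component likelihoods at x = 0.70:
  p_I = 0.394707
  p_II = 0.51991
Prior × likelihood for each component:
  P(Z=I)·p_I = 0.95 × 0.394707 = 0.374972
  P(Z=II)·p_II = 0.05 × 0.51991 = 0.0259955
Marginal: 0.374972 + 0.0259955 = 0.400968
P(Class I | x) = 0.374972 / 0.400968 ≈ 0.935

0.935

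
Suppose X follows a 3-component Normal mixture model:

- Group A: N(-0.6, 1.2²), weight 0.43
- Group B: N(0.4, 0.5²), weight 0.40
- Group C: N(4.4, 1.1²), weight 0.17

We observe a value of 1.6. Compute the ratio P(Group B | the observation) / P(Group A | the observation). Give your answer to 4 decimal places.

The posterior odds equal the prior odds times the likelihood ratio: (P(Z=i)/P(Z=j))·(f_i(x)/f_j(x)).
Normal densities:
  L_A = 0.061926
  L_B = 0.0447891
  L_C = 0.0142085
Posterior odds = (P(Z=B)·L_B) / (P(Z=A)·L_A) = (0.40·0.0447891) / (0.43·0.061926) = 0.0179156 / 0.0266282 ≈ 0.6728

0.6728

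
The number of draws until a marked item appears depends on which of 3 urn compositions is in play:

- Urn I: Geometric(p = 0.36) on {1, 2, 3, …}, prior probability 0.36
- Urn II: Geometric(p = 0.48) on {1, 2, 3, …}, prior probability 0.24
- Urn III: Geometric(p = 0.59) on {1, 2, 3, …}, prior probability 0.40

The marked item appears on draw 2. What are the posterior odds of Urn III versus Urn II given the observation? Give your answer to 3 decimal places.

1.615

Since P(k|x) ∝ π_k f_k(x), the posterior odds are π_i f_i(x) / (π_j f_j(x)).
Evaluate each component's likelihood at the observed value:
  f_I = 0.2304
  f_II = 0.2496
  f_III = 0.2419
Odds = (0.40/0.24) × (0.2419/0.2496) = 1.66667 × 0.969151 ≈ 1.615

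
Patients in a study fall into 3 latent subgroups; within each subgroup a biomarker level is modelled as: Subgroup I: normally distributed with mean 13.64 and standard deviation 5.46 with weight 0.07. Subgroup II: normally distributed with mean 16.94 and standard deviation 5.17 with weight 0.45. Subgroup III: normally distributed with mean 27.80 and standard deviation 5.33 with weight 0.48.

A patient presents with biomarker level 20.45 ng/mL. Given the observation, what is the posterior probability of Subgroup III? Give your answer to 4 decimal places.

0.3169

The responsibility of component k is π_k f_k(x) divided by Σ_j π_j f_j(x).
Normal densities:
  L_I = 0.0335672
  L_II = 0.0612816
  L_III = 0.0289238
Weight by the priors:
  π_I·L_I = 0.07 × 0.0335672 = 0.0023497
  π_II·L_II = 0.45 × 0.0612816 = 0.0275767
  π_III·L_III = 0.48 × 0.0289238 = 0.0138834
Evidence: 0.0023497 + 0.0275767 + 0.0138834 = 0.0438098
P(Subgroup III | data) ≈ 0.3169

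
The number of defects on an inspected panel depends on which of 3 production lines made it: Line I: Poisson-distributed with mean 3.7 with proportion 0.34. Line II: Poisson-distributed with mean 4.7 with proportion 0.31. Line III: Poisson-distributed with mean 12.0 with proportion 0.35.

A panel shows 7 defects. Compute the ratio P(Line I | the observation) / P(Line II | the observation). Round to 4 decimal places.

0.5586

Posterior odds = (P(Z=i) f_i(x)) / (P(Z=j) f_j(x)); the normalising sum cancels.
Poisson probabilities:
  f_I = e^(−3.7)·3.7^7/7! = 0.0465685
  f_II = e^(−4.7)·4.7^7/7! = 0.0914261
  f_III = e^(−12.0)·12.0^7/7! = 0.0436822
Odds = (0.34/0.31) × (0.0465685/0.0914261) = 1.09677 × 0.509356 ≈ 0.5586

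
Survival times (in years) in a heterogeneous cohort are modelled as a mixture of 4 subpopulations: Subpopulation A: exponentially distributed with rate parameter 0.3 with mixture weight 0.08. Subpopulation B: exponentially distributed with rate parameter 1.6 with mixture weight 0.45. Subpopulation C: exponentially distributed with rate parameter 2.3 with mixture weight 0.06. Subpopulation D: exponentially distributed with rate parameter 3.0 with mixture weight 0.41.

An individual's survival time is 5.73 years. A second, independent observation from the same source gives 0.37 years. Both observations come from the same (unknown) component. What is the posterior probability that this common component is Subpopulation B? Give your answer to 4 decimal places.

Posterior ∝ prior × likelihood, so P(k | x) ∝ π_k f_k(x); normalise over all components.
Since both observations come from the same component, the likelihood for component k is f_k(x₁)·f_k(x₂).
  p_A = [0.0537736] × [0.268482] = 0.0144372
  p_B = [0.00016692] × [0.885152] = 0.000147749
  p_C = [4.34671e-06] × [0.982072] = 4.26878e-06
  p_D = [1.02707e-07] × [0.988677] = 1.01544e-07
Weight by the priors:
  π_A·p_A = 0.08 × 0.0144372 = 0.00115498
  π_B·p_B = 0.45 × 0.000147749 = 6.64872e-05
  π_C·p_C = 0.06 × 4.26878e-06 = 2.56127e-07
  π_D·p_D = 0.41 × 1.01544e-07 = 4.1633e-08
Denominator: 0.00115498 + 6.64872e-05 + 2.56127e-07 + 4.1633e-08 = 0.00122176
P(Subpopulation B | x) ≈ 0.0544

0.0544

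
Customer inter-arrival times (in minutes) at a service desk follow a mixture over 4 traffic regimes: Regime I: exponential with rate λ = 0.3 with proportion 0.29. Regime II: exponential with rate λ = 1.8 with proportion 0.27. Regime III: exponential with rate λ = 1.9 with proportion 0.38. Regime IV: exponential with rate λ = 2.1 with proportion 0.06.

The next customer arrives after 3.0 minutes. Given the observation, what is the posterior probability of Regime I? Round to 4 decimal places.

0.8796

P(component k | x) = π_k·f_k(x) / marginal(x), where marginal(x) = Σ_j π_j·f_j(x).
Evaluate each component's likelihood at the observed value:
  f_I = 0.3·e^(−0.3·3.0) = 0.3·e^(−0.9000) = 0.121971
  f_II = 1.8·e^(−1.8·3.0) = 1.8·e^(−5.4000) = 0.00812985
  f_III = 1.9·e^(−1.9·3.0) = 1.9·e^(−5.7000) = 0.00635733
  f_IV = 2.1·e^(−2.1·3.0) = 2.1·e^(−6.3000) = 0.00385624
Weight by the priors:
  π_I·f_I = 0.29 × 0.121971 = 0.0353716
  π_II·f_II = 0.27 × 0.00812985 = 0.00219506
  π_III·f_III = 0.38 × 0.00635733 = 0.00241579
  π_IV·f_IV = 0.06 × 0.00385624 = 0.000231374
Marginal: 0.0353716 + 0.00219506 + 0.00241579 + 0.000231374 = 0.0402138
Responsibility of Regime I: 0.0353716 / 0.0402138 ≈ 0.8796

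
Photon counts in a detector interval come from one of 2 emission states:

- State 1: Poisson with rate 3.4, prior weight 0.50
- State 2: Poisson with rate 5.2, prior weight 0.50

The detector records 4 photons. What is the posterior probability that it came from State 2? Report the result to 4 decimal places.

0.4749

P(component k | x) = P(Z=k)·f_k(x) / marginal(x), where marginal(x) = Σ_j P(Z=j)·f_j(x).
Evaluate each component's likelihood at the observed value:
  f_1 = e^(−3.4)·3.4^4/4! = 0.185825
  f_2 = e^(−5.2)·5.2^4/4! = 0.168063
Multiply by the mixture weights:
  P(Z=1)·f_1 = 0.50 × 0.185825 = 0.0929123
  P(Z=2)·f_2 = 0.50 × 0.168063 = 0.0840313
Normaliser: 0.0929123 + 0.0840313 = 0.176944
Responsibility of State 2: 0.0840313 / 0.176944 ≈ 0.4749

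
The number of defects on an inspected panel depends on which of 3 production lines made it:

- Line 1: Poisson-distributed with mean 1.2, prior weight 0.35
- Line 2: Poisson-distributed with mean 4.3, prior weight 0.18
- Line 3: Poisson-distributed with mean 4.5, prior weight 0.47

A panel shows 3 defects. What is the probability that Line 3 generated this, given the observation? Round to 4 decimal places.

Apply Bayes' rule: the posterior for each component is proportional to its prior times its likelihood at x.
Evaluate each component's likelihood at the observed value:
  L_1 = e^(−1.2)·1.2^3/3! = 0.0867439
  L_2 = e^(−4.3)·4.3^3/3! = 0.179799
  L_3 = e^(−4.5)·4.5^3/3! = 0.168718
Prior × likelihood for each component:
  w_1·L_1 = 0.35 × 0.0867439 = 0.0303604
  w_2·L_2 = 0.18 × 0.179799 = 0.0323639
  w_3·L_3 = 0.47 × 0.168718 = 0.0792974
Evidence: 0.0303604 + 0.0323639 + 0.0792974 = 0.142022
P(Line 3 | x) = 0.0792974 / 0.142022 ≈ 0.5583

0.5583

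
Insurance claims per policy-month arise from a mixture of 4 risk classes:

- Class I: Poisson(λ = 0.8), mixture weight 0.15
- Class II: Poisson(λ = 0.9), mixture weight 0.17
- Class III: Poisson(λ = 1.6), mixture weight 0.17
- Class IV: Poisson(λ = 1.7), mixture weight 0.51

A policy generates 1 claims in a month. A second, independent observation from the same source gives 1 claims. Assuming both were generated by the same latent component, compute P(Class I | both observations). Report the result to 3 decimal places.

The responsibility of component k is π_k f_k(x) divided by Σ_j π_j f_j(x).
Since both observations come from the same component, the likelihood for component k is f_k(x₁)·f_k(x₂).
  L_I = [0.359463] × [0.359463] = 0.129214
  L_II = [0.365913] × [0.365913] = 0.133892
  L_III = [0.323034] × [0.323034] = 0.104351
  L_IV = [0.310562] × [0.310562] = 0.0964488
Multiply by the mixture weights:
  π_I·L_I = 0.15 × 0.129214 = 0.0193821
  π_II·L_II = 0.17 × 0.133892 = 0.0227617
  π_III·L_III = 0.17 × 0.104351 = 0.0177397
  π_IV·L_IV = 0.51 × 0.0964488 = 0.0491889
Denominator: 0.0193821 + 0.0227617 + 0.0177397 + 0.0491889 = 0.109072
P(Class I | x₁, x₂) ≈ 0.178

0.178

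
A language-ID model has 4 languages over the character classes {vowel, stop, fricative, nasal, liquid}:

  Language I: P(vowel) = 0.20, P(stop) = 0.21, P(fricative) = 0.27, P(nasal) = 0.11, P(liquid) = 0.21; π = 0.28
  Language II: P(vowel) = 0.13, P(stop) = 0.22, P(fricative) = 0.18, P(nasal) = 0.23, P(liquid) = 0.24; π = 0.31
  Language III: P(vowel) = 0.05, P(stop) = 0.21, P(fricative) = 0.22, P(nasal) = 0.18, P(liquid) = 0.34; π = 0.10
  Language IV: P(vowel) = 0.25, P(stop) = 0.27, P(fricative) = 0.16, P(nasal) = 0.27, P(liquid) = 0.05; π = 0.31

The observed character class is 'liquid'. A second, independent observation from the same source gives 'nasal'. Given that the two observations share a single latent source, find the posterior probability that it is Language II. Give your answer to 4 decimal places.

0.5050

The responsibility of component k is P(Z=k) f_k(x) divided by Σ_j P(Z=j) f_j(x).
Since both observations come from the same component, the likelihood for component k is f_k(x₁)·f_k(x₂).
  p_I = [P(liquid | comp) = 0.21] × [0.11] = 0.0231
  p_II = [P(liquid | comp) = 0.24] × [0.23] = 0.0552
  p_III = [P(liquid | comp) = 0.34] × [0.18] = 0.0612
  p_IV = [P(liquid | comp) = 0.05] × [0.27] = 0.0135
Multiply by the mixture weights:
  P(Z=I)·p_I = 0.28 × 0.0231 = 0.006468
  P(Z=II)·p_II = 0.31 × 0.0552 = 0.017112
  P(Z=III)·p_III = 0.10 × 0.0612 = 0.00612
  P(Z=IV)·p_IV = 0.31 × 0.0135 = 0.004185
Evidence: 0.006468 + 0.017112 + 0.00612 + 0.004185 = 0.033885
Responsibility of Language II: 0.017112 / 0.033885 ≈ 0.5050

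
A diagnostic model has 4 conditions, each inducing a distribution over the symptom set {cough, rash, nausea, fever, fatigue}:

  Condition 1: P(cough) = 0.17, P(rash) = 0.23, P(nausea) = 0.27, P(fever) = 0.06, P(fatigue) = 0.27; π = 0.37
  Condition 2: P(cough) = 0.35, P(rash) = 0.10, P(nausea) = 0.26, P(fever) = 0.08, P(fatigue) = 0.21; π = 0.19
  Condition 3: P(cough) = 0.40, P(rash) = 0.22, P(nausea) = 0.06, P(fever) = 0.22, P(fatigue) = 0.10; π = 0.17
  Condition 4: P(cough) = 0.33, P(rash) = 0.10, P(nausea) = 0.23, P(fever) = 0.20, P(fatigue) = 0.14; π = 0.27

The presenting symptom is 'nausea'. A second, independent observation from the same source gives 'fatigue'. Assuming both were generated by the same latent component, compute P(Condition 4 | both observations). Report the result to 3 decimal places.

Apply Bayes' rule: the posterior for each component is proportional to its prior times its likelihood at x.
Since both observations come from the same component, the likelihood for component k is f_k(x₁)·f_k(x₂).
  p_1 = [0.27] × [0.27] = 0.0729
  p_2 = [0.26] × [0.21] = 0.0546
  p_3 = [0.06] × [0.1] = 0.006
  p_4 = [0.23] × [0.14] = 0.0322
Prior × likelihood for each component:
  π_1·p_1 = 0.37 × 0.0729 = 0.026973
  π_2·p_2 = 0.19 × 0.0546 = 0.010374
  π_3·p_3 = 0.17 × 0.006 = 0.00102
  π_4·p_4 = 0.27 × 0.0322 = 0.008694
Normaliser: 0.026973 + 0.010374 + 0.00102 + 0.008694 = 0.047061
P(Condition 4 | x₁, x₂) ≈ 0.185

0.185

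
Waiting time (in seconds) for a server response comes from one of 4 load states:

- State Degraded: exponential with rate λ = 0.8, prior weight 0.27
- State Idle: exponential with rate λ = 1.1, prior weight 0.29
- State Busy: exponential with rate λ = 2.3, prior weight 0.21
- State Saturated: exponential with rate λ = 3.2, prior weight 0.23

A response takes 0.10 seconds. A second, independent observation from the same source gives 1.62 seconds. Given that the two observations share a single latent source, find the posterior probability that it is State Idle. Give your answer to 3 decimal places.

0.415

By Bayes' theorem, P(k | x) = π_k f_k(x) / Σ_j π_j f_j(x).
Since both observations come from the same component, the likelihood for component k is f_k(x₁)·f_k(x₂).
  f_Degraded = [0.8·e^(−0.8·0.10) = 0.8·e^(−0.0800) = 0.738493] × [0.218899] = 0.161656
  f_Idle = [1.1·e^(−1.1·0.10) = 1.1·e^(−0.1100) = 0.985418] × [0.185131] = 0.182432
  f_Busy = [2.3·e^(−2.3·0.10) = 2.3·e^(−0.2300) = 1.82743] × [0.0554047] = 0.101248
  f_Saturated = [3.2·e^(−3.2·0.10) = 3.2·e^(−0.3200) = 2.32368] × [0.0179377] = 0.0416815
Prior × likelihood for each component:
  π_Degraded·f_Degraded = 0.27 × 0.161656 = 0.043647
  π_Idle·f_Idle = 0.29 × 0.182432 = 0.0529052
  π_Busy·f_Busy = 0.21 × 0.101248 = 0.0212621
  π_Saturated·f_Saturated = 0.23 × 0.0416815 = 0.00958674
Marginal: 0.043647 + 0.0529052 + 0.0212621 + 0.00958674 = 0.127401
P(State Idle | x₁, x₂) ≈ 0.415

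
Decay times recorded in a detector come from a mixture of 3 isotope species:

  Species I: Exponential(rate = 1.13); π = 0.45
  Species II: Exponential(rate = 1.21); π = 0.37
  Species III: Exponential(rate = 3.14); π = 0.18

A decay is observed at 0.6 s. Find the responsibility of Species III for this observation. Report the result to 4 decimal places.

Posterior ∝ prior × likelihood, so P(k | x) ∝ P(Z=k) f_k(x); normalise over all components.
Evaluate each component's likelihood at the observed value:
  f_I = 0.573623
  f_II = 0.585447
  f_III = 0.47722
Unnormalised posteriors:
  P(Z=I)·f_I = 0.45 × 0.573623 = 0.25813
  P(Z=II)·f_II = 0.37 × 0.585447 = 0.216615
  P(Z=III)·f_III = 0.18 × 0.47722 = 0.0858996
Marginal: 0.25813 + 0.216615 + 0.0858996 = 0.560646
P(Species III | data) = 0.0858996 / 0.560646 ≈ 0.1532

0.1532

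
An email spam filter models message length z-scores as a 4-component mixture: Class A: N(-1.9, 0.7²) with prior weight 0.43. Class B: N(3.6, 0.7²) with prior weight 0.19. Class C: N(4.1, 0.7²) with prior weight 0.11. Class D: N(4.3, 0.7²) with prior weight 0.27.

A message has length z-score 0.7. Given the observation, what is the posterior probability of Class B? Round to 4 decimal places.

P(component k | x) = π_k·f_k(x) / marginal(x), where marginal(x) = Σ_j π_j·f_j(x).
Normal densities:
  L_A = 0.000575528
  L_B = 0.00010687
  L_C = 4.29447e-06
  L_D = 1.02917e-06
Unnormalised posteriors:
  π_A·L_A = 0.43 × 0.000575528 = 0.000247477
  π_B·L_B = 0.19 × 0.00010687 = 2.03053e-05
  π_C·L_C = 0.11 × 4.29447e-06 = 4.72392e-07
  π_D·L_D = 0.27 × 1.02917e-06 = 2.77877e-07
Denominator: 0.000247477 + 2.03053e-05 + 4.72392e-07 + 2.77877e-07 = 0.000268533
P(Class B | 0.7) ≈ 0.0756

0.0756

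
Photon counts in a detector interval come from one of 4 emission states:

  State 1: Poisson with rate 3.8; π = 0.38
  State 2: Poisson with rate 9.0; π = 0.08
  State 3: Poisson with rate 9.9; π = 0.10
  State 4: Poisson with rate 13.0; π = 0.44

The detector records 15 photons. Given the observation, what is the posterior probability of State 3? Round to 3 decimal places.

0.075

Apply Bayes' rule: the posterior for each component is proportional to its prior times its likelihood at x.
Component likelihoods at x = 15 photons:
  p_1 = 8.51011e-06
  p_2 = 0.0194307
  p_3 = 0.0329999
  p_4 = 0.0884754
Prior × likelihood for each component:
  P(Z=1)·p_1 = 0.38 × 8.51011e-06 = 3.23384e-06
  P(Z=2)·p_2 = 0.08 × 0.0194307 = 0.00155445
  P(Z=3)·p_3 = 0.10 × 0.0329999 = 0.00329999
  P(Z=4)·p_4 = 0.44 × 0.0884754 = 0.0389292
Sum: 3.23384e-06 + 0.00155445 + 0.00329999 + 0.0389292 = 0.0437868
P(State 3 | the observation) ≈ 0.075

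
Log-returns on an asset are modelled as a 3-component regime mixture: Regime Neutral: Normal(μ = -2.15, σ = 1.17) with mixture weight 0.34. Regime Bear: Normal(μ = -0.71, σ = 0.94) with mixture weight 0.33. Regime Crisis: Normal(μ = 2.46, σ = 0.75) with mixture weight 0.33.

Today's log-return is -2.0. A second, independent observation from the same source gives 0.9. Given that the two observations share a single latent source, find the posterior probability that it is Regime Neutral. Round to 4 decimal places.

Apply Bayes' rule: the posterior for each component is proportional to its prior times its likelihood at x.
Since both observations come from the same component, the likelihood for component k is f_k(x₁)·f_k(x₂).
  L_Neutral = [(1/(1.17·√(2π)))·exp(−(-2.0−-2.15)²/(2·1.17²)) = 0.340976·exp(-0.00822) = 0.338186] × [0.0114045] = 0.00385685
  L_Bear = [(1/(0.94·√(2π)))·exp(−(-2.0−-0.71)²/(2·0.94²)) = 0.424407·exp(-0.94166) = 0.16551] × [0.0978963] = 0.0162028
  L_Crisis = [(1/(0.75·√(2π)))·exp(−(-2.0−2.46)²/(2·0.75²)) = 0.531923·exp(-17.68142) = 1.11405e-08] × [0.0611481] = 6.8122e-10
Prior × likelihood for each component:
  P(Z=Neutral)·L_Neutral = 0.34 × 0.00385685 = 0.00131133
  P(Z=Bear)·L_Bear = 0.33 × 0.0162028 = 0.00534694
  P(Z=Crisis)·L_Crisis = 0.33 × 6.8122e-10 = 2.24803e-10
Marginal: 0.00131133 + 0.00534694 + 2.24803e-10 = 0.00665827
So the posterior for Regime Neutral is 0.00131133 / 0.00665827 ≈ 0.1969.

0.1969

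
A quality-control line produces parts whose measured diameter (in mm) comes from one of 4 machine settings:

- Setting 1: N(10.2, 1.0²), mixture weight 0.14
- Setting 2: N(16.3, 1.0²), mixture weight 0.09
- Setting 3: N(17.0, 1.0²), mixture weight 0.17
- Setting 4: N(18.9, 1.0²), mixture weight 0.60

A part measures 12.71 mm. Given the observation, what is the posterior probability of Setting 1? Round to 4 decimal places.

Posterior ∝ prior × likelihood, so P(k | x) ∝ w_k f_k(x); normalise over all components.
Normal densities:
  p_1 = (1/(1.0·√(2π)))·exp(−(12.71−10.2)²/(2·1.0²)) = 0.398942·exp(-3.15005) = 0.0170947
  p_2 = (1/(1.0·√(2π)))·exp(−(12.71−16.3)²/(2·1.0²)) = 0.398942·exp(-6.44405) = 0.0006343
  p_3 = (1/(1.0·√(2π)))·exp(−(12.71−17.0)²/(2·1.0²)) = 0.398942·exp(-9.20205) = 4.02263e-05
  p_4 = (1/(1.0·√(2π)))·exp(−(12.71−18.9)²/(2·1.0²)) = 0.398942·exp(-19.15805) = 1.90842e-09
Unnormalised posteriors:
  w_1·p_1 = 0.14 × 0.0170947 = 0.00239325
  w_2·p_2 = 0.09 × 0.0006343 = 5.7087e-05
  w_3·p_3 = 0.17 × 4.02263e-05 = 6.83848e-06
  w_4·p_4 = 0.60 × 1.90842e-09 = 1.14505e-09
Denominator: 0.00239325 + 5.7087e-05 + 6.83848e-06 + 1.14505e-09 = 0.00245718
Responsibility of Setting 1: 0.00239325 / 0.00245718 ≈ 0.9740

0.9740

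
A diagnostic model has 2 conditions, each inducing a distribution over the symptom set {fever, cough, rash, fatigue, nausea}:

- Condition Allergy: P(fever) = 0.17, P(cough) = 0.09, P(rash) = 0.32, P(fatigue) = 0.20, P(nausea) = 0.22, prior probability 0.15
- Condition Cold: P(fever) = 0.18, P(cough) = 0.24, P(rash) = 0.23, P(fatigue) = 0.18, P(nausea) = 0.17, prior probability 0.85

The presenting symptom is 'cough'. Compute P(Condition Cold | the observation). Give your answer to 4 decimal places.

0.9379

Apply Bayes' rule: the posterior for each component is proportional to its prior times its likelihood at x.
Categorical probabilities:
  f_Allergy = P(cough | comp) = 0.09
  f_Cold = P(cough | comp) = 0.24
Prior × likelihood for each component:
  w_Allergy·f_Allergy = 0.15 × 0.09 = 0.0135
  w_Cold·f_Cold = 0.85 × 0.24 = 0.204
Evidence: 0.0135 + 0.204 = 0.2175
Responsibility of Condition Cold: 0.204 / 0.2175 ≈ 0.9379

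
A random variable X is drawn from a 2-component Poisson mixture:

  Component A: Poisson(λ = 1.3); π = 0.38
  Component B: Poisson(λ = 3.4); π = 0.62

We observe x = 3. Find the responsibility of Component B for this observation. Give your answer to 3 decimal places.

0.781

P(component k | x) = w_k·f_k(x) / marginal(x), where marginal(x) = Σ_j w_j·f_j(x).
Component likelihoods at x = 3:
  f_A = e^(−1.3)·1.3^3/3! = 0.0997921
  f_B = e^(−3.4)·3.4^3/3! = 0.218617
Multiply by the mixture weights:
  w_A·f_A = 0.38 × 0.0997921 = 0.037921
  w_B·f_B = 0.62 × 0.218617 = 0.135543
Sum: 0.037921 + 0.135543 = 0.173464
P(Component B | 3) = 0.135543 / 0.173464 ≈ 0.781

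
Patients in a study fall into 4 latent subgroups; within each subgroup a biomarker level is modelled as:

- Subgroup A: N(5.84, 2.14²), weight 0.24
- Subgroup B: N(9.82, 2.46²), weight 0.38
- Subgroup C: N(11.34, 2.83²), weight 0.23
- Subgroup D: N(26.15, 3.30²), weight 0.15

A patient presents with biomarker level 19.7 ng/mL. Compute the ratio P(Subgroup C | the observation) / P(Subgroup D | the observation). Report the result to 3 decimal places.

0.154

Only the two components matter; the odds are (w_i f_i(x)) / (w_j f_j(x)).
Normal densities:
  f_A = 1.45165e-10
  f_B = 5.097e-05
  f_C = 0.00179552
  f_D = 0.0178995
Posterior odds = (w_C·f_C) / (w_D·f_D) = (0.23·0.00179552) / (0.15·0.0178995) = 0.000412969 / 0.00268492 ≈ 0.154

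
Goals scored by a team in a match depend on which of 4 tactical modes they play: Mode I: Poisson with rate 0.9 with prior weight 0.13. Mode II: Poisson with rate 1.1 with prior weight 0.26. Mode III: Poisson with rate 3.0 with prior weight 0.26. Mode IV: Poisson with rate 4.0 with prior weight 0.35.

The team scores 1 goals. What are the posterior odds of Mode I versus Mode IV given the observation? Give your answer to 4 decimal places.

Posterior odds = (π_i f_i(x)) / (π_j f_j(x)); the normalising sum cancels.
Component likelihoods at x = 1 goals:
  p_I = e^(−0.9)·0.9^1/1! = 0.365913
  p_II = e^(−1.1)·1.1^1/1! = 0.366158
  p_III = e^(−3.0)·3.0^1/1! = 0.149361
  p_IV = e^(−4.0)·4.0^1/1! = 0.0732626
Odds = (0.13/0.35) × (0.365913/0.0732626) = 0.371429 × 4.99454 ≈ 1.8551

1.8551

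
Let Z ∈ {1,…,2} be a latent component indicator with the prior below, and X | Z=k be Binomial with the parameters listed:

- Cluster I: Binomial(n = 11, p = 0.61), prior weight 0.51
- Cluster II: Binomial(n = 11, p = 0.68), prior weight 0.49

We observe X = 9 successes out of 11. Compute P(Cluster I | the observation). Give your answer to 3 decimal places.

0.368

By Bayes' theorem, P(k | x) = P(Z=k) f_k(x) / Σ_j P(Z=j) f_j(x).
Evaluate each component's likelihood at the observed value:
  L_I = C(11,9)·0.61^9·0.39^2 = 55·0.0116941·0.1521 = 0.0978274
  L_II = C(11,9)·0.68^9·0.32^2 = 55·0.0310871·0.1024 = 0.175083
Unnormalised posteriors:
  P(Z=I)·L_I = 0.51 × 0.0978274 = 0.049892
  P(Z=II)·L_II = 0.49 × 0.175083 = 0.0857904
Denominator: 0.049892 + 0.0857904 = 0.135682
Responsibility of Cluster I: 0.049892 / 0.135682 ≈ 0.368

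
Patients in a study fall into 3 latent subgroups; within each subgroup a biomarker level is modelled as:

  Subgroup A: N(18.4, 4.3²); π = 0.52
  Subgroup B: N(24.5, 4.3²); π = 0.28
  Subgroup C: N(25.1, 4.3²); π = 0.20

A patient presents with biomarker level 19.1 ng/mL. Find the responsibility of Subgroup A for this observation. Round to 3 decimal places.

0.717

By Bayes' theorem, P(k | x) = w_k f_k(x) / Σ_j w_j f_j(x).
Normal densities:
  f_A = 0.091556
  f_B = 0.0421682
  f_C = 0.0350474
Unnormalised posteriors:
  w_A·f_A = 0.52 × 0.091556 = 0.0476091
  w_B·f_B = 0.28 × 0.0421682 = 0.0118071
  w_C·f_C = 0.20 × 0.0350474 = 0.00700949
Evidence: 0.0476091 + 0.0118071 + 0.00700949 = 0.0664257
P(Subgroup A | data) ≈ 0.717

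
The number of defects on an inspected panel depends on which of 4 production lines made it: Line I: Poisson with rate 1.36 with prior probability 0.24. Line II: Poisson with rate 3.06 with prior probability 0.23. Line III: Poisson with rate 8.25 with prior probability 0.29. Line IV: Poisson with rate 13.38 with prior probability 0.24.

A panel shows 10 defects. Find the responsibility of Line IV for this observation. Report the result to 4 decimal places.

Posterior ∝ prior × likelihood, so P(k | x) ∝ P(Z=k) f_k(x); normalise over all components.
Evaluate each component's likelihood at the observed value:
  f_I = 1.53104e-06
  f_II = 0.000930058
  f_III = 0.105159
  f_IV = 0.0783318
Unnormalised posteriors:
  P(Z=I)·f_I = 0.24 × 1.53104e-06 = 3.67449e-07
  P(Z=II)·f_II = 0.23 × 0.000930058 = 0.000213913
  P(Z=III)·f_III = 0.29 × 0.105159 = 0.0304961
  P(Z=IV)·f_IV = 0.24 × 0.0783318 = 0.0187996
Normaliser: 3.67449e-07 + 0.000213913 + 0.0304961 + 0.0187996 = 0.0495101
So the posterior for Line IV is 0.0187996 / 0.0495101 ≈ 0.3797.

0.3797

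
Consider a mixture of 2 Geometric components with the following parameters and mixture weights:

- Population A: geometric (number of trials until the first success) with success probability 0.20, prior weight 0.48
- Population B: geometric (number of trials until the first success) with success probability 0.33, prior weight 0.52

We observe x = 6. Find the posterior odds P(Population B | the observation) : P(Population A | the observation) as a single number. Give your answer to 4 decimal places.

0.7365

Since P(k|x) ∝ π_k f_k(x), the posterior odds are π_i f_i(x) / (π_j f_j(x)).
Component likelihoods at x = 6:
  f_A = 0.065536
  f_B = 0.0445541
Posterior odds = (π_B·f_B) / (π_A·f_A) = (0.52·0.0445541) / (0.48·0.065536) = 0.0231681 / 0.0314573 ≈ 0.7365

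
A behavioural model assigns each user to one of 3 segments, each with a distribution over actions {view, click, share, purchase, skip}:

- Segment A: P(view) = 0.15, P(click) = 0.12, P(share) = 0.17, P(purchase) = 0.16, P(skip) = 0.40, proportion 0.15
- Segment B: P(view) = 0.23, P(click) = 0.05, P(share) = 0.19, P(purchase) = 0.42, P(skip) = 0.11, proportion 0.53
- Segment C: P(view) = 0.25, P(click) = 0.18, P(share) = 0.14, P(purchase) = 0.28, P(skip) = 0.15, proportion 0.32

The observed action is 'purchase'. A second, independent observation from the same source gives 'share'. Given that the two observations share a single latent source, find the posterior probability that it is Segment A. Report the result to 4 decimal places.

0.0692

By Bayes' theorem, P(k | x) = w_k f_k(x) / Σ_j w_j f_j(x).
Since both observations come from the same component, the likelihood for component k is f_k(x₁)·f_k(x₂).
  p_A = [P(purchase | comp) = 0.16] × [0.17] = 0.0272
  p_B = [P(purchase | comp) = 0.42] × [0.19] = 0.0798
  p_C = [P(purchase | comp) = 0.28] × [0.14] = 0.0392
Multiply by the mixture weights:
  w_A·p_A = 0.15 × 0.0272 = 0.00408
  w_B·p_B = 0.53 × 0.0798 = 0.042294
  w_C·p_C = 0.32 × 0.0392 = 0.012544
Denominator: 0.00408 + 0.042294 + 0.012544 = 0.058918
P(Segment A | x) ≈ 0.0692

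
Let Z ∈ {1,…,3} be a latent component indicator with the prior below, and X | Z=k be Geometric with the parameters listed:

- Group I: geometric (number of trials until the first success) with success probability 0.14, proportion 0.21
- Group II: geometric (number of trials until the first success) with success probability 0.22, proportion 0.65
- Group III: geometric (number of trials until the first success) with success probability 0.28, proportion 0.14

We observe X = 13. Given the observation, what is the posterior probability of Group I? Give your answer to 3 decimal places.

The responsibility of component k is π_k f_k(x) divided by Σ_j π_j f_j(x).
Component likelihoods at x = 13:
  L_I = 0.14·(1−0.14)^12 = 0.14·0.163675 = 0.0229145
  L_II = 0.22·(1−0.22)^12 = 0.22·0.0507149 = 0.0111573
  L_III = 0.28·(1−0.28)^12 = 0.28·0.0194084 = 0.00543435
Unnormalised posteriors:
  π_I·L_I = 0.21 × 0.0229145 = 0.00481203
  π_II·L_II = 0.65 × 0.0111573 = 0.00725223
  π_III·L_III = 0.14 × 0.00543435 = 0.00076081
Evidence: 0.00481203 + 0.00725223 + 0.00076081 = 0.0128251
Responsibility of Group I: 0.00481203 / 0.0128251 ≈ 0.375

0.375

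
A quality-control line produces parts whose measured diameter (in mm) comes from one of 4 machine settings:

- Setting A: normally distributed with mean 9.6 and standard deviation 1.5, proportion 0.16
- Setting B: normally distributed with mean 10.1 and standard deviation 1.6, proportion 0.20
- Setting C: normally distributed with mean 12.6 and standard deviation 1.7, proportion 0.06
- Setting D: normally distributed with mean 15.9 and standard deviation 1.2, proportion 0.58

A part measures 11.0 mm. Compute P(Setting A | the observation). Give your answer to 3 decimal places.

0.348

The responsibility of component k is π_k f_k(x) divided by Σ_j π_j f_j(x).
Component likelihoods at x = 11.0 mm:
  p_A = 0.172052
  p_B = 0.212855
  p_C = 0.150699
  p_D = 7.96343e-05
Unnormalised posteriors:
  π_A·p_A = 0.16 × 0.172052 = 0.0275283
  π_B·p_B = 0.20 × 0.212855 = 0.0425709
  π_C·p_C = 0.06 × 0.150699 = 0.00904192
  π_D·p_D = 0.58 × 7.96343e-05 = 4.61879e-05
Denominator: 0.0275283 + 0.0425709 + 0.00904192 + 4.61879e-05 = 0.0791874
So the posterior for Setting A is 0.0275283 / 0.0791874 ≈ 0.348.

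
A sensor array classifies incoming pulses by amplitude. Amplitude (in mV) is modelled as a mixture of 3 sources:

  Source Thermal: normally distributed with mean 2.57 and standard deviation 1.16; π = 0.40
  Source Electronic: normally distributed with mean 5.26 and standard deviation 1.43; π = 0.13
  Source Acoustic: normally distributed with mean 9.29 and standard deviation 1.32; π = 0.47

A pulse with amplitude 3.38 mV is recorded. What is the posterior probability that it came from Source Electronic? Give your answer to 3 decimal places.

0.124

The responsibility of component k is P(Z=k) f_k(x) divided by Σ_j P(Z=j) f_j(x).
Normal densities:
  f_Thermal = (1/(1.16·√(2π)))·exp(−(3.38−2.57)²/(2·1.16²)) = 0.343916·exp(-0.24379) = 0.269509
  f_Electronic = (1/(1.43·√(2π)))·exp(−(3.38−5.26)²/(2·1.43²)) = 0.278981·exp(-0.86420) = 0.117559
  f_Acoustic = (1/(1.32·√(2π)))·exp(−(3.38−9.29)²/(2·1.32²)) = 0.302229·exp(-10.02299) = 1.34094e-05
Unnormalised posteriors:
  P(Z=Thermal)·f_Thermal = 0.40 × 0.269509 = 0.107804
  P(Z=Electronic)·f_Electronic = 0.13 × 0.117559 = 0.0152827
  P(Z=Acoustic)·f_Acoustic = 0.47 × 1.34094e-05 = 6.30241e-06
Evidence: 0.107804 + 0.0152827 + 6.30241e-06 = 0.123093
P(Source Electronic | the observation) ≈ 0.124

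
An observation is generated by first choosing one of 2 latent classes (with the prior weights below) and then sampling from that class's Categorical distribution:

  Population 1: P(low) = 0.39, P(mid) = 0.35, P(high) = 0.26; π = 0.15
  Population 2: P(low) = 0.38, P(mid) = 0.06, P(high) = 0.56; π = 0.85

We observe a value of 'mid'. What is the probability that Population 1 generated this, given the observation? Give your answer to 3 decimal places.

Posterior ∝ prior × likelihood, so P(k | x) ∝ π_k f_k(x); normalise over all components.
Component likelihoods at x = 'mid':
  L_1 = 0.35
  L_2 = 0.06
Multiply by the mixture weights:
  π_1·L_1 = 0.15 × 0.35 = 0.0525
  π_2·L_2 = 0.85 × 0.06 = 0.051
Denominator: 0.0525 + 0.051 = 0.1035
So the posterior for Population 1 is 0.0525 / 0.1035 ≈ 0.507.

0.507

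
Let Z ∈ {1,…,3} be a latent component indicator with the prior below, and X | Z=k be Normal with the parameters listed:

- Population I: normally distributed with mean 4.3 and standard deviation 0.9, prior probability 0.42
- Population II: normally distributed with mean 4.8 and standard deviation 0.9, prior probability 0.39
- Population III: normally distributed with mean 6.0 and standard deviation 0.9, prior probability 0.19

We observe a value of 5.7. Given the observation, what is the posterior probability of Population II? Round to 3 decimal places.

0.437

P(component k | x) = π_k·f_k(x) / marginal(x), where marginal(x) = Σ_j π_j·f_j(x).
Evaluate each component's likelihood at the observed value:
  p_I = (1/(0.9·√(2π)))·exp(−(5.7−4.3)²/(2·0.9²)) = 0.443269·exp(-1.20988) = 0.132198
  p_II = (1/(0.9·√(2π)))·exp(−(5.7−4.8)²/(2·0.9²)) = 0.443269·exp(-0.50000) = 0.268856
  p_III = (1/(0.9·√(2π)))·exp(−(5.7−6.0)²/(2·0.9²)) = 0.443269·exp(-0.05556) = 0.419315
Weight by the priors:
  π_I·p_I = 0.42 × 0.132198 = 0.0555232
  π_II·p_II = 0.39 × 0.268856 = 0.104854
  π_III·p_III = 0.19 × 0.419315 = 0.0796698
Evidence: 0.0555232 + 0.104854 + 0.0796698 = 0.240047
P(Population II | 5.7) = 0.104854 / 0.240047 ≈ 0.437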